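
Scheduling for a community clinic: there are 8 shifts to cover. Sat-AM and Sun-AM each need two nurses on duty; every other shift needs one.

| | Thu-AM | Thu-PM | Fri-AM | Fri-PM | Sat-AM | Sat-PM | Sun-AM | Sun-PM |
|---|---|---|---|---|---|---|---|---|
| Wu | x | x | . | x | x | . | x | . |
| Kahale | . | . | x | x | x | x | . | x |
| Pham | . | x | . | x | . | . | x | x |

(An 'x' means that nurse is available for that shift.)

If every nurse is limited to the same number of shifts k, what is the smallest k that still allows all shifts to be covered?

With 3 nurses and 10 worker-slots to fill, someone must work at least ⌈10/3⌉ = 4 shifts, so k ≥ 4.
k = 4 works: Thu-AM→Wu, Thu-PM→Wu, Fri-AM→Kahale, Fri-PM→Pham, Sat-AM→Wu+Kahale, Sat-PM→Kahale, Sun-AM→Wu+Pham, Sun-PM→Kahale.
Loads: Wu 4, Kahale 4, Pham 2 — all ≤ 4.

4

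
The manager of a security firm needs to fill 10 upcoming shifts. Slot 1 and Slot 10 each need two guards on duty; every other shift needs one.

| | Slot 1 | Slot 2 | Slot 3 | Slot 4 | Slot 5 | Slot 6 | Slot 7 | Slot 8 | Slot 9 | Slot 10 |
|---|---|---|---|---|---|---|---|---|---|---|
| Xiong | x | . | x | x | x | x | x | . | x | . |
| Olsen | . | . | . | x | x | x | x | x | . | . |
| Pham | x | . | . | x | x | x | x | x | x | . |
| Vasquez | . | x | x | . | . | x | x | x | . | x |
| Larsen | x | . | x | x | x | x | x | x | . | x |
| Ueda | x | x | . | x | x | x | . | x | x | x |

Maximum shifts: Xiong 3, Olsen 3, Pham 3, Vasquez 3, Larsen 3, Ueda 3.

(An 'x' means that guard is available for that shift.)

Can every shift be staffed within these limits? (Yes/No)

One valid schedule: Slot 1→Pham+Larsen, Slot 2→Vasquez, Slot 3→Xiong, Slot 4→Xiong, Slot 5→Olsen, Slot 6→Pham, Slot 7→Olsen, Slot 8→Olsen, Slot 9→Xiong, Slot 10→Vasquez+Larsen.
Loads: Xiong 3/3, Olsen 3/3, Pham 2/3, Vasquez 2/3, Larsen 2/3, Ueda 0/3 — all within limits.

Yes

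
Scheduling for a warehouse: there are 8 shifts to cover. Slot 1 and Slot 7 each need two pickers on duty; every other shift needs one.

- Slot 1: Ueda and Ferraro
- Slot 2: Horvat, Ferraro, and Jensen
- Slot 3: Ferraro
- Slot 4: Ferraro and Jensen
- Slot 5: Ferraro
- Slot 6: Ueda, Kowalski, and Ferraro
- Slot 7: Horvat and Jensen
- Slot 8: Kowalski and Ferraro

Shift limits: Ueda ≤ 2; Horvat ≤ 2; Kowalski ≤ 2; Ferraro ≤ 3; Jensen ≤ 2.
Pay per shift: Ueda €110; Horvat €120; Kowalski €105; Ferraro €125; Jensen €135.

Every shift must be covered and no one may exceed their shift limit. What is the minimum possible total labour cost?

Slot 1 can only be covered by Ueda and Ferraro, so that assignment is forced.
Slot 3 can only be covered by Ferraro, so that assignment is forced.
Slot 5 can only be covered by Ferraro, so that assignment is forced.
Picking the cheapest available picker for each shift independently would cost €1195, but that ignores the shift limits.
An optimal schedule: Slot 1→Ueda+Ferraro, Slot 2→Horvat, Slot 3→Ferraro, Slot 4→Jensen, Slot 5→Ferraro, Slot 6→Kowalski, Slot 7→Horvat+Jensen, Slot 8→Kowalski.
Total: 110 + 125 + 120 + 125 + 135 + 125 + 105 + 120 + 135 + 105 = €1205.

€1205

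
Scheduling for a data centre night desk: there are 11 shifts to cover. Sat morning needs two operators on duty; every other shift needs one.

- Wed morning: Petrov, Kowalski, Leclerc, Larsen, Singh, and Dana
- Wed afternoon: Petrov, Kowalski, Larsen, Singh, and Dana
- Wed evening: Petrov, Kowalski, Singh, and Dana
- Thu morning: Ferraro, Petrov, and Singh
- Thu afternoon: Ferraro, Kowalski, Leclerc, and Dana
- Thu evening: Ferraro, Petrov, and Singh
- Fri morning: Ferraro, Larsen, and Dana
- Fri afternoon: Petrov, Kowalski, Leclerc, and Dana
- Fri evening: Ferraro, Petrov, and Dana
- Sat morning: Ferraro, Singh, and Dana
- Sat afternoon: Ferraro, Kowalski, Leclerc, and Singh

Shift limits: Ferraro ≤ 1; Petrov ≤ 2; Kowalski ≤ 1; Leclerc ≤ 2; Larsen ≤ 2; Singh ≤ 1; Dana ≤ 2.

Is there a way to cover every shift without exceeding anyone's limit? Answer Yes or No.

No

Total capacity is 1+2+1+2+2+1+2 = 11 but 12 worker-slots are needed — infeasible.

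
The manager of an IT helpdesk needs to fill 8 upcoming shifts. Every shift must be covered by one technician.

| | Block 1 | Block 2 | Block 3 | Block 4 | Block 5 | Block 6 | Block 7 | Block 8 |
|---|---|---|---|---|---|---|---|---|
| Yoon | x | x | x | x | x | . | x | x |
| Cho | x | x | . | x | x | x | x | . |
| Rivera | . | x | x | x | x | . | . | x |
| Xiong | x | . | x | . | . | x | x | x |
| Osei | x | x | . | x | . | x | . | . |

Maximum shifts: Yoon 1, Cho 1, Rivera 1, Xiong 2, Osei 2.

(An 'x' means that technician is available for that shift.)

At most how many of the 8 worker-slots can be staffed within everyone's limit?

7

Total capacity across all technicians is 1+1+1+2+2 = 7, and 8 slots are needed, so at most 7 can be filled.
An assignment achieving 7: Block 1→Osei, Block 2→Osei, Block 3→Yoon, Block 5→Cho, Block 6→Xiong, Block 7→Xiong, Block 8→Rivera.
Loads: Yoon 1/1, Cho 1/1, Rivera 1/1, Xiong 2/2, Osei 2/2.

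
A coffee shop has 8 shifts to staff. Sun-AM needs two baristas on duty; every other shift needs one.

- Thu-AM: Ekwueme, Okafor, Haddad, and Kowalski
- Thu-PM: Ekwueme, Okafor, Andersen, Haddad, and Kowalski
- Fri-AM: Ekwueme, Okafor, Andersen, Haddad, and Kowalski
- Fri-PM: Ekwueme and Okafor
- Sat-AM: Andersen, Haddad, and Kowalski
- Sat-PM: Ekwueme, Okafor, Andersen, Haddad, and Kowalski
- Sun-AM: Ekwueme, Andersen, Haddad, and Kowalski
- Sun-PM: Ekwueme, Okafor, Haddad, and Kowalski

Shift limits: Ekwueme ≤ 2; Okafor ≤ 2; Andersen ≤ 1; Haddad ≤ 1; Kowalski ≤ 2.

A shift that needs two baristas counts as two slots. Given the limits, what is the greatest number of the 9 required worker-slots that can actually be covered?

Total capacity across all baristas is 2+2+1+1+2 = 8, and 9 slots are needed, so at most 8 can be filled.
An assignment achieving 8: Thu-AM→Ekwueme, Thu-PM→Okafor, Fri-AM→Kowalski, Fri-PM→Ekwueme, Sat-AM→Andersen, Sun-AM→Haddad+Kowalski, Sun-PM→Okafor.
Loads: Ekwueme 2/2, Okafor 2/2, Andersen 1/1, Haddad 1/1, Kowalski 2/2.

8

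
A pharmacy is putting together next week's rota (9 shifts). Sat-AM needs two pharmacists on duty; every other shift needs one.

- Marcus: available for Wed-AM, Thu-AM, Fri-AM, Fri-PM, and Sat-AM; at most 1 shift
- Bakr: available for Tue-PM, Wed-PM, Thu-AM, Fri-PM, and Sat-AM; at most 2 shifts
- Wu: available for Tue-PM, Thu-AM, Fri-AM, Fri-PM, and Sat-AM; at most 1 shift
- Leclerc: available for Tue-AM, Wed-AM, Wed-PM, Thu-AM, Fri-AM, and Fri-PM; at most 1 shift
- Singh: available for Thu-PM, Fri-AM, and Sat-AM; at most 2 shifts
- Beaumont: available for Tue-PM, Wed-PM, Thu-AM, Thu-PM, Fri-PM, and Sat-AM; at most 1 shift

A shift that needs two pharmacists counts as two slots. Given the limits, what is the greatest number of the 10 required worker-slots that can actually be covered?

8

Total capacity across all pharmacists is 1+2+1+1+2+1 = 8, and 10 slots are needed, so at most 8 can be filled.
An assignment achieving 8: Tue-AM→Leclerc, Tue-PM→Bakr, Wed-AM→Marcus, Wed-PM→Bakr, Thu-AM→Beaumont, Thu-PM→Singh, Fri-AM→Wu, Sat-AM→Singh.
Loads: Marcus 1/1, Bakr 2/2, Wu 1/1, Leclerc 1/1, Singh 2/2, Beaumont 1/1.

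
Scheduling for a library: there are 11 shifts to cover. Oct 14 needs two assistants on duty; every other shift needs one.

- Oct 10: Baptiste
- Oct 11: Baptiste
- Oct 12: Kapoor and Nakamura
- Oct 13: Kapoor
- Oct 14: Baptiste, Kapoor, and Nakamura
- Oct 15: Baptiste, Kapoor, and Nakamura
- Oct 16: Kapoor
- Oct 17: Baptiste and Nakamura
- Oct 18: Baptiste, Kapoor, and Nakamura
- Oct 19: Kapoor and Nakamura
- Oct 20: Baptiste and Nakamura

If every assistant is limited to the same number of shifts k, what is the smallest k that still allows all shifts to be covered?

With 3 assistants and 12 worker-slots to fill, someone must work at least ⌈12/3⌉ = 4 shifts, so k ≥ 4.
k = 4 works: Oct 10→Baptiste, Oct 11→Baptiste, Oct 12→Kapoor, Oct 13→Kapoor, Oct 14→Baptiste+Nakamura, Oct 15→Nakamura, Oct 16→Kapoor, Oct 17→Baptiste, Oct 18→Nakamura, Oct 19→Kapoor, Oct 20→Nakamura.
Loads: Baptiste 4, Kapoor 4, Nakamura 4 — all ≤ 4.

4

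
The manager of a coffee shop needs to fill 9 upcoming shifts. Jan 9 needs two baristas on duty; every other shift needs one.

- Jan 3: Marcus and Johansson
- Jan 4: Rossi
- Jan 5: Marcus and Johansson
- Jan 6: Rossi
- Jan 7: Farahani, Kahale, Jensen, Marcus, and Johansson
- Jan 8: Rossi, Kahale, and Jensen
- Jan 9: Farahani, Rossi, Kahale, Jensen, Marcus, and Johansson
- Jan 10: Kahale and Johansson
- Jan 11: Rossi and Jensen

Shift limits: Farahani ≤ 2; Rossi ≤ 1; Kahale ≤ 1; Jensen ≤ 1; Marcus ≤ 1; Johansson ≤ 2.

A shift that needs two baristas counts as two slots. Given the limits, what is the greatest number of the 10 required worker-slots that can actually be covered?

Total capacity across all baristas is 2+1+1+1+1+2 = 8, and 10 slots are needed, so at most 8 can be filled.
An assignment achieving 8: Jan 3→Marcus, Jan 4→Rossi, Jan 5→Johansson, Jan 7→Farahani, Jan 9→Farahani+Johansson, Jan 10→Kahale, Jan 11→Jensen.
Loads: Farahani 2/2, Rossi 1/1, Kahale 1/1, Jensen 1/1, Marcus 1/1, Johansson 2/2.

8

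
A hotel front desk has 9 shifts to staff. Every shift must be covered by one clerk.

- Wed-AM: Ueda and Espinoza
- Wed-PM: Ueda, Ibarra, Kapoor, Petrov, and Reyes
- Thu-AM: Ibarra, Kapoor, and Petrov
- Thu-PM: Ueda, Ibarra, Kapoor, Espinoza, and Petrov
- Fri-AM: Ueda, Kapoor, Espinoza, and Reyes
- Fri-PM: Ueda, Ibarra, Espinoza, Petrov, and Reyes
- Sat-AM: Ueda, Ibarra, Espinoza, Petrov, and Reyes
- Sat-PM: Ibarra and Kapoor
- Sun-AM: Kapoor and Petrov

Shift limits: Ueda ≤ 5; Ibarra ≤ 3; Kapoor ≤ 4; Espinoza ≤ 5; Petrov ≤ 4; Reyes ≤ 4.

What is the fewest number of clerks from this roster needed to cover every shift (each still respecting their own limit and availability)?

2

9 slots to fill and no one can take more than 5, so at least ⌈9/5⌉ = 2 clerks are needed.
Ueda and Kapoor alone can cover everything: Wed-AM→Ueda, Wed-PM→Ueda, Thu-AM→Kapoor, Thu-PM→Ueda, Fri-AM→Kapoor, Fri-PM→Ueda, Sat-AM→Ueda, Sat-PM→Kapoor, Sun-AM→Kapoor.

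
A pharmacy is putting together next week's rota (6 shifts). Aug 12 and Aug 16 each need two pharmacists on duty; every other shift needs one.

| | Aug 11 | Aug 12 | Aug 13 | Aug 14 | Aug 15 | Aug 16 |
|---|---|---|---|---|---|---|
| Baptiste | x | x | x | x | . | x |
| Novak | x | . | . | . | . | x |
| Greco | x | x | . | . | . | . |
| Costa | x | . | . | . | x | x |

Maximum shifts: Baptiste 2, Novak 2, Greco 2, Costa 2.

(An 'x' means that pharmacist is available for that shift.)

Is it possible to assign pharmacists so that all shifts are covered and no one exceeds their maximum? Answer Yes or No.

Total capacity is 8 and 8 slots are needed, so capacity alone doesn't rule it out.
Shifts {Aug 12, Aug 13, Aug 14} need 4 worker-slots in total, but the pharmacists available for any of those shifts (Baptiste and Greco) can supply at most 3 among them. So no valid schedule exists.

No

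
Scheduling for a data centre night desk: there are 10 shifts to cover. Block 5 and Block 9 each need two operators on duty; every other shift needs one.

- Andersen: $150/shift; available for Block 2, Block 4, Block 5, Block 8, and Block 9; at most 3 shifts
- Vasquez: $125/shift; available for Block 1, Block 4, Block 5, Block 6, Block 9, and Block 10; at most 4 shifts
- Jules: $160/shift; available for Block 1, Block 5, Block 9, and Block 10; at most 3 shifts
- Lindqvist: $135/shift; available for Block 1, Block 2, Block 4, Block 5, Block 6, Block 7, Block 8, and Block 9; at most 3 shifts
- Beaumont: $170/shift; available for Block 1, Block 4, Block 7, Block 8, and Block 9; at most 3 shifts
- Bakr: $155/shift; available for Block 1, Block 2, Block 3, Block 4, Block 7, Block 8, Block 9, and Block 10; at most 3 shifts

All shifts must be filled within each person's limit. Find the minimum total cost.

$1665

Block 3 can only be covered by Bakr, so that assignment is forced.
Picking the cheapest available operator for each shift independently would cost $1580, but that ignores the shift limits.
An optimal schedule: Block 1→Vasquez, Block 2→Lindqvist, Block 3→Bakr, Block 4→Andersen, Block 5→Vasquez+Andersen, Block 6→Vasquez, Block 7→Lindqvist, Block 8→Lindqvist, Block 9→Andersen+Bakr, Block 10→Vasquez.
Total: 125 + 135 + 155 + 150 + 125 + 150 + 125 + 135 + 135 + 150 + 155 + 125 = $1665.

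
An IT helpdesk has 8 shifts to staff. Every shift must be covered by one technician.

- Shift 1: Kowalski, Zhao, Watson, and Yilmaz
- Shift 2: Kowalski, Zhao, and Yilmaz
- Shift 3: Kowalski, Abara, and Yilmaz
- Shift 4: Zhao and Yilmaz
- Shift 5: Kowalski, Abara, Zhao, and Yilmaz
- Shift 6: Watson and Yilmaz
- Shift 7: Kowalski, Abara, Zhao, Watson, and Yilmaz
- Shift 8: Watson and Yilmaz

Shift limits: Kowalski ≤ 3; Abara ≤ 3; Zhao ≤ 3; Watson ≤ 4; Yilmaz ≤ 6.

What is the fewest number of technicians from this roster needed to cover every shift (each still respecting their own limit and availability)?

8 slots to fill and no one can take more than 6, so at least ⌈8/6⌉ = 2 technicians are needed.
Kowalski and Yilmaz alone can cover everything: Shift 1→Kowalski, Shift 2→Kowalski, Shift 3→Kowalski, Shift 4→Yilmaz, Shift 5→Yilmaz, Shift 6→Yilmaz, Shift 7→Yilmaz, Shift 8→Yilmaz.

2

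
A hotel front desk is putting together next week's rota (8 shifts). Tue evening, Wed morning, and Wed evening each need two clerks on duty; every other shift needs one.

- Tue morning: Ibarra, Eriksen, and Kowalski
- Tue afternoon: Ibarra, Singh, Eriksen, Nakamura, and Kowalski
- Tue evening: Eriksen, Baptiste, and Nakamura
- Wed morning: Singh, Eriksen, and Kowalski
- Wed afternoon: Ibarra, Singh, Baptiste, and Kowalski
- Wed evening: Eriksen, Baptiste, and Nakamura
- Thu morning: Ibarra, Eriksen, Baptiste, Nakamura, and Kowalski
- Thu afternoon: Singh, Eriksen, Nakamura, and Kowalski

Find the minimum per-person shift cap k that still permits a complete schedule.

2

With 6 clerks and 11 worker-slots to fill, someone must work at least ⌈11/6⌉ = 2 shifts, so k ≥ 2.
k = 2 works: Tue morning→Ibarra, Tue afternoon→Nakamura, Tue evening→Eriksen+Baptiste, Wed morning→Singh+Eriksen, Wed afternoon→Ibarra, Wed evening→Baptiste+Nakamura, Thu morning→Kowalski, Thu afternoon→Singh.
Loads: Ibarra 2, Singh 2, Eriksen 2, Baptiste 2, Nakamura 2, Kowalski 1 — all ≤ 2.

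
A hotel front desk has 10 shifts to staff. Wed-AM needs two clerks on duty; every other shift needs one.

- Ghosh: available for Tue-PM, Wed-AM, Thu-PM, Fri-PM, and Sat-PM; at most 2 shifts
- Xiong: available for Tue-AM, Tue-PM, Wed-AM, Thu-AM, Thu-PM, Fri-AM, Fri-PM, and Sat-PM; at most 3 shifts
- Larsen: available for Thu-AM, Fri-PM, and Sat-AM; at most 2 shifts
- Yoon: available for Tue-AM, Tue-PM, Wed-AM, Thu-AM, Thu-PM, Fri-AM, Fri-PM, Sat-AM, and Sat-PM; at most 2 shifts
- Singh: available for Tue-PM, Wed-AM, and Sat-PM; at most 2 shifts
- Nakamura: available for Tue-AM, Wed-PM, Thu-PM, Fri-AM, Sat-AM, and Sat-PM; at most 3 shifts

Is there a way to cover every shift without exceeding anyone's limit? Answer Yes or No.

Yes

Wed-PM can only be covered by Nakamura, so that assignment is forced.
One valid schedule: Tue-AM→Xiong, Tue-PM→Ghosh, Wed-AM→Yoon+Singh, Wed-PM→Nakamura, Thu-AM→Xiong, Thu-PM→Ghosh, Fri-AM→Xiong, Fri-PM→Larsen, Sat-AM→Larsen, Sat-PM→Yoon.
Loads: Ghosh 2/2, Xiong 3/3, Larsen 2/2, Yoon 2/2, Singh 1/2, Nakamura 1/3 — all within limits.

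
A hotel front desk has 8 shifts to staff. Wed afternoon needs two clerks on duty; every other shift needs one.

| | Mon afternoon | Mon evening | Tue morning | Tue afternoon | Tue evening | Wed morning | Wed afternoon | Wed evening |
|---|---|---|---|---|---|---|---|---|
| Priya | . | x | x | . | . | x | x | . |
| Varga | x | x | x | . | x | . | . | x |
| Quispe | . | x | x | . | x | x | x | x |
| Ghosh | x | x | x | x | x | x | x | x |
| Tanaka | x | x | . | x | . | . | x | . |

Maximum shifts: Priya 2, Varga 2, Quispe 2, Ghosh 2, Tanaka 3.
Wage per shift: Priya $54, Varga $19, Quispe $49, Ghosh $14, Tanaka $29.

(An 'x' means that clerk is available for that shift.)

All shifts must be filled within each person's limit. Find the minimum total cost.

$251

Picking the cheapest available clerk for each shift independently would cost $141, but that ignores the shift limits.
An optimal schedule: Mon afternoon→Tanaka, Mon evening→Tanaka, Tue morning→Varga, Tue afternoon→Ghosh, Tue evening→Ghosh, Wed morning→Quispe, Wed afternoon→Tanaka+Quispe, Wed evening→Varga.
Total: 29 + 29 + 19 + 14 + 14 + 49 + 29 + 49 + 19 = $251.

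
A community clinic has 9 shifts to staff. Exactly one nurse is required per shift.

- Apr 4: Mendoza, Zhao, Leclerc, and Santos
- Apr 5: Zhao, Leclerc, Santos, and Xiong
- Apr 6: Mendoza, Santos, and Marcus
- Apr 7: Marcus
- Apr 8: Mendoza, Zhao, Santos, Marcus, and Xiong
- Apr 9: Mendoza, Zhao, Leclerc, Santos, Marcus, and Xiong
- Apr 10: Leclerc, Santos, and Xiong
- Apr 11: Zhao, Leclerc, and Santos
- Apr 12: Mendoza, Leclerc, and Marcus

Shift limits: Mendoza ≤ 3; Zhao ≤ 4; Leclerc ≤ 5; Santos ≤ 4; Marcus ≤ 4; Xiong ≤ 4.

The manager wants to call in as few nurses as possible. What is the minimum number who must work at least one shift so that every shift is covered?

2

9 slots to fill and no one can take more than 5, so at least ⌈9/5⌉ = 2 nurses are needed.
Leclerc and Marcus alone can cover everything: Apr 4→Leclerc, Apr 5→Leclerc, Apr 6→Marcus, Apr 7→Marcus, Apr 8→Marcus, Apr 9→Leclerc, Apr 10→Leclerc, Apr 11→Leclerc, Apr 12→Marcus.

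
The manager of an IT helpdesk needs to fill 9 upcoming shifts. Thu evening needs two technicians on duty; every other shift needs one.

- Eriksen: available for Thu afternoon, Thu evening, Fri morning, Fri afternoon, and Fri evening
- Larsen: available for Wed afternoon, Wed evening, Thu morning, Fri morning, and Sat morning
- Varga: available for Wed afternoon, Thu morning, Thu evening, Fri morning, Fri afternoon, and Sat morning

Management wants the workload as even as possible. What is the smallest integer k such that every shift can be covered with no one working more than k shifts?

With 3 technicians and 10 worker-slots to fill, someone must work at least ⌈10/3⌉ = 4 shifts, so k ≥ 4.
k = 4 works: Wed afternoon→Larsen, Wed evening→Larsen, Thu morning→Larsen, Thu afternoon→Eriksen, Thu evening→Eriksen+Varga, Fri morning→Varga, Fri afternoon→Eriksen, Fri evening→Eriksen, Sat morning→Larsen.
Loads: Eriksen 4, Larsen 4, Varga 2 — all ≤ 4.

4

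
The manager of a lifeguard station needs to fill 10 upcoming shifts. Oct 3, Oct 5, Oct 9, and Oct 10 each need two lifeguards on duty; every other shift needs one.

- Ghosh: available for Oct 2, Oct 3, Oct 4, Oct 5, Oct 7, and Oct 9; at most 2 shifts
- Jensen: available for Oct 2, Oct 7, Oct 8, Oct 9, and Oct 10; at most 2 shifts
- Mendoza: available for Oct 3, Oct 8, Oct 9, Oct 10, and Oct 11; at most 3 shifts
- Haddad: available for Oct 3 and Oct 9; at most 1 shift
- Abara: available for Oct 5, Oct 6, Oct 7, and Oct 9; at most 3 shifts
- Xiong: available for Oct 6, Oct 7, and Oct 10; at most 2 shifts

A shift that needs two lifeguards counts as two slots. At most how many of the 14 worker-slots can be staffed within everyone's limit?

13

Total capacity across all lifeguards is 2+2+3+1+3+2 = 13, and 14 slots are needed, so at most 13 can be filled.
An assignment achieving 13: Oct 2→Ghosh, Oct 3→Mendoza+Haddad, Oct 4→Ghosh, Oct 5→Abara, Oct 6→Abara, Oct 7→Xiong, Oct 8→Jensen, Oct 9→Mendoza+Abara, Oct 10→Jensen+Xiong, Oct 11→Mendoza.
Loads: Ghosh 2/2, Jensen 2/2, Mendoza 3/3, Haddad 1/1, Abara 3/3, Xiong 2/2.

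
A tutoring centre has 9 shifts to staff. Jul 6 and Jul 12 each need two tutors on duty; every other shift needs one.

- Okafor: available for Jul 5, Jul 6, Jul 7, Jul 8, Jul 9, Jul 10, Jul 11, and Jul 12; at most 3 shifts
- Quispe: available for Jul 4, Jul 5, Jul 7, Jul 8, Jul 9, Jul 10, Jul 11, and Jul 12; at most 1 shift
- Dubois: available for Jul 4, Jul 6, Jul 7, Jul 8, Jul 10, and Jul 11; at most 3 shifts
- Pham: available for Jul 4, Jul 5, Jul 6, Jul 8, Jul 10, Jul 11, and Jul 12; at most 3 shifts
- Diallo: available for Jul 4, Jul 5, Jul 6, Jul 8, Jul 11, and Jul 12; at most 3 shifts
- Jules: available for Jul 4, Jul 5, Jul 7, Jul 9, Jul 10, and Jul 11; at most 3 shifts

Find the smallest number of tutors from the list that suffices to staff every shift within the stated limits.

11 slots to fill and no one can take more than 3, so at least ⌈11/3⌉ = 4 tutors are needed.
Okafor, Dubois, Pham, and Diallo alone can cover everything: Jul 4→Dubois, Jul 5→Okafor, Jul 6→Pham+Diallo, Jul 7→Okafor, Jul 8→Dubois, Jul 9→Okafor, Jul 10→Dubois, Jul 11→Pham, Jul 12→Pham+Diallo.

4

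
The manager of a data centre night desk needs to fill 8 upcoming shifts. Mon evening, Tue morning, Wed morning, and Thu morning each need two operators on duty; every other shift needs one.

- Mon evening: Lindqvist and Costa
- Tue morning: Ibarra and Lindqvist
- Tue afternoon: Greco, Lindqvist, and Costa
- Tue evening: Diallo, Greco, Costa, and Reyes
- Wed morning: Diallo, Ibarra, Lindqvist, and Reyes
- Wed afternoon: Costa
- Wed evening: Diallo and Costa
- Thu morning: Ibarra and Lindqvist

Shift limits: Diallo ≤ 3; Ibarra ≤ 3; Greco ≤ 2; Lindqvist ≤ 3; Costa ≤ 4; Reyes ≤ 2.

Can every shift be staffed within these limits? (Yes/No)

Yes

Mon evening can only be covered by Lindqvist and Costa, so that assignment is forced.
Tue morning can only be covered by Ibarra and Lindqvist, so that assignment is forced.
Wed afternoon can only be covered by Costa, so that assignment is forced.
One valid schedule: Mon evening→Lindqvist+Costa, Tue morning→Ibarra+Lindqvist, Tue afternoon→Greco, Tue evening→Diallo, Wed morning→Diallo+Ibarra, Wed afternoon→Costa, Wed evening→Diallo, Thu morning→Ibarra+Lindqvist.
Loads: Diallo 3/3, Ibarra 3/3, Greco 1/2, Lindqvist 3/3, Costa 2/4, Reyes 0/2 — all within limits.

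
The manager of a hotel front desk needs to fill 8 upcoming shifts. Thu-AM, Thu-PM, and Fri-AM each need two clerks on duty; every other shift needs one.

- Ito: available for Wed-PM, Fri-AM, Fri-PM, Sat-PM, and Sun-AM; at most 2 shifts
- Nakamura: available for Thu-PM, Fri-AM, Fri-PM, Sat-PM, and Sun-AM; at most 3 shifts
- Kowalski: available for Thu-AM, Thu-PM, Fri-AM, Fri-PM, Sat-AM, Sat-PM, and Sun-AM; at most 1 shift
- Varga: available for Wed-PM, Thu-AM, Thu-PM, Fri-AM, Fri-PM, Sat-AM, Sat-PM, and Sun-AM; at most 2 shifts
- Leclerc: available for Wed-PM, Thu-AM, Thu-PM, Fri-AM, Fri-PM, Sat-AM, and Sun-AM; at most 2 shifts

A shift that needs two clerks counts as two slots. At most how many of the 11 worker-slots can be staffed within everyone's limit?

10

Total capacity across all clerks is 2+3+1+2+2 = 10, and 11 slots are needed, so at most 10 can be filled.
An assignment achieving 10: Wed-PM→Ito, Thu-AM→Kowalski+Varga, Thu-PM→Nakamura+Leclerc, Fri-AM→Nakamura+Leclerc, Fri-PM→Nakamura, Sat-AM→Varga, Sat-PM→Ito.
Loads: Ito 2/2, Nakamura 3/3, Kowalski 1/1, Varga 2/2, Leclerc 2/2.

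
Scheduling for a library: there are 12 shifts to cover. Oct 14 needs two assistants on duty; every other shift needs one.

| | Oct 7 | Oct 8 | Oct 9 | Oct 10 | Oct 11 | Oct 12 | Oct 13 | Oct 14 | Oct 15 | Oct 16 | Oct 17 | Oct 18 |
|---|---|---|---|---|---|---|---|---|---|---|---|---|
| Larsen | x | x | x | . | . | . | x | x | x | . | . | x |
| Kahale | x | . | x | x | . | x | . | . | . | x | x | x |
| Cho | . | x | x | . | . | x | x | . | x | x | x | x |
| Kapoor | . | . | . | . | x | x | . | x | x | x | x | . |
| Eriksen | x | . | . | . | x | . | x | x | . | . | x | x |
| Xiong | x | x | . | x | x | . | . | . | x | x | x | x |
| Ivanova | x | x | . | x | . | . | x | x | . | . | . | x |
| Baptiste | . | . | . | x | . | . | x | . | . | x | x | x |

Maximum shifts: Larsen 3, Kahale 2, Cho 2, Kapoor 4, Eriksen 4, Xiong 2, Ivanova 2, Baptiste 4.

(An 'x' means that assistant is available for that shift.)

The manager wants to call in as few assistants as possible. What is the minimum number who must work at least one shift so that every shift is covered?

4

13 slots to fill and no one can take more than 4, so at least ⌈13/4⌉ = 4 assistants are needed.
Larsen, Kahale, Kapoor, and Eriksen alone can cover everything: Oct 7→Eriksen, Oct 8→Larsen, Oct 9→Larsen, Oct 10→Kahale, Oct 11→Kapoor, Oct 12→Kahale, Oct 13→Larsen, Oct 14→Kapoor+Eriksen, Oct 15→Kapoor, Oct 16→Kapoor, Oct 17→Eriksen, Oct 18→Eriksen.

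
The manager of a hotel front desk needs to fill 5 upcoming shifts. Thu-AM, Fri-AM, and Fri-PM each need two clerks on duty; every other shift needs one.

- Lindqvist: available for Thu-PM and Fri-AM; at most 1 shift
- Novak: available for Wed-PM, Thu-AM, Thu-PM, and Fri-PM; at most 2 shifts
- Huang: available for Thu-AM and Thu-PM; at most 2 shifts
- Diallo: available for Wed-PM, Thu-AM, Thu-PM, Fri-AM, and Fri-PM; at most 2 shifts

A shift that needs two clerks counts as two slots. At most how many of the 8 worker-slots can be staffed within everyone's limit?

7

Total capacity across all clerks is 1+2+2+2 = 7, and 8 slots are needed, so at most 7 can be filled.
An assignment achieving 7: Wed-PM→Novak, Thu-AM→Huang, Thu-PM→Huang, Fri-AM→Lindqvist+Diallo, Fri-PM→Novak+Diallo.
Loads: Lindqvist 1/1, Novak 2/2, Huang 2/2, Diallo 2/2.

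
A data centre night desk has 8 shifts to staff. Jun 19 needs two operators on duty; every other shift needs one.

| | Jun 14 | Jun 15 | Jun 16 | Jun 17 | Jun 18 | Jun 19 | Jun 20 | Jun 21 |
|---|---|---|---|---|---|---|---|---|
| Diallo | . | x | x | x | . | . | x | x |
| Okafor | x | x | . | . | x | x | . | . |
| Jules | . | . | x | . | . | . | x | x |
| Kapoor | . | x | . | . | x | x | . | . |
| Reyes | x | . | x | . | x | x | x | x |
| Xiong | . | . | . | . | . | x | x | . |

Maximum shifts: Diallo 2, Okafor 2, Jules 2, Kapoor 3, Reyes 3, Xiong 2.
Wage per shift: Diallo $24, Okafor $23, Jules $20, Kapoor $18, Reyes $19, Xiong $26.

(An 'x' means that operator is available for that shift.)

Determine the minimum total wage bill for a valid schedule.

$175

Jun 17 can only be covered by Diallo, so that assignment is forced.
Picking the cheapest available operator for each shift independently would cost $173, but that ignores the shift limits.
An optimal schedule: Jun 14→Reyes, Jun 15→Kapoor, Jun 16→Reyes, Jun 17→Diallo, Jun 18→Kapoor, Jun 19→Kapoor+Reyes, Jun 20→Jules, Jun 21→Jules.
Total: 19 + 18 + 19 + 24 + 18 + 18 + 19 + 20 + 20 = $175.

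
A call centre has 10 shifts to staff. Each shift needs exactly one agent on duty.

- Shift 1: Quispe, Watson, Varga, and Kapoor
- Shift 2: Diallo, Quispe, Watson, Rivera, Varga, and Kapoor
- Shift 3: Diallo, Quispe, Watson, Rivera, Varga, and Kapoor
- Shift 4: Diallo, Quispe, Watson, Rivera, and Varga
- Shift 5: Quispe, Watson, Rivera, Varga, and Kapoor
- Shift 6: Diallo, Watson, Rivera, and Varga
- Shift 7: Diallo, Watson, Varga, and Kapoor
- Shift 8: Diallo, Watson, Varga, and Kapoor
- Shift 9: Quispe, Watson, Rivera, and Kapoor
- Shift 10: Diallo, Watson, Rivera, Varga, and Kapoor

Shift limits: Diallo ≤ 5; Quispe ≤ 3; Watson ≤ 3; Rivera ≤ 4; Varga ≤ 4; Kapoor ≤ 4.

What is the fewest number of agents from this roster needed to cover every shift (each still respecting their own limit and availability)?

3

10 slots to fill and no one can take more than 5, so at least ⌈10/5⌉ = 2 agents are needed.
Any 2 agents together have capacity at most 5+4 = 9 < 10 slots, so 2 can never suffice.
Diallo, Quispe, and Watson alone can cover everything: Shift 1→Quispe, Shift 2→Diallo, Shift 3→Watson, Shift 4→Watson, Shift 5→Quispe, Shift 6→Diallo, Shift 7→Diallo, Shift 8→Diallo, Shift 9→Quispe, Shift 10→Diallo.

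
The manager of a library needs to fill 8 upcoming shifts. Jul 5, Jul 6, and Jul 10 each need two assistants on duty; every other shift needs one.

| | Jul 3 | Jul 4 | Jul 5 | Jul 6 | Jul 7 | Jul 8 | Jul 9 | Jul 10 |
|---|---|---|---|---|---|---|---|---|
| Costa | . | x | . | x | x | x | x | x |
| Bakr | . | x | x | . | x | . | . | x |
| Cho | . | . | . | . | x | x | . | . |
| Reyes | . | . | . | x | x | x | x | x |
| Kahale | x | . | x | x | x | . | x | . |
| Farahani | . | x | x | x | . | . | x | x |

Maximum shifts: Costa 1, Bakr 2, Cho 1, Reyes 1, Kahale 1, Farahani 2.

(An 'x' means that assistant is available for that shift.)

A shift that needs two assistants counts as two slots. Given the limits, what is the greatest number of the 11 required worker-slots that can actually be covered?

Total capacity across all assistants is 1+2+1+1+1+2 = 8, and 11 slots are needed, so at most 8 can be filled.
An assignment achieving 8: Jul 3→Kahale, Jul 4→Costa, Jul 5→Bakr+Farahani, Jul 6→Reyes+Farahani, Jul 8→Cho, Jul 10→Bakr.
Loads: Costa 1/1, Bakr 2/2, Cho 1/1, Reyes 1/1, Kahale 1/1, Farahani 2/2.

8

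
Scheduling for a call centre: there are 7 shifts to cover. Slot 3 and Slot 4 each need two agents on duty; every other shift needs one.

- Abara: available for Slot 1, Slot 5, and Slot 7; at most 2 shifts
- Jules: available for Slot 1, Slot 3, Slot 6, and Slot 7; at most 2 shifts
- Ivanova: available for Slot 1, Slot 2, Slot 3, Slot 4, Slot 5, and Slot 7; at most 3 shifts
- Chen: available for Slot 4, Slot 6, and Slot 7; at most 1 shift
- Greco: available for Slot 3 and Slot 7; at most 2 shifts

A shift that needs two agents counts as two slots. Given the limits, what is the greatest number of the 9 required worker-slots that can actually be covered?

9

Total capacity across all agents is 2+2+3+1+2 = 10, and 9 slots are needed, so at most 9 can be filled.
An assignment achieving 9: Slot 1→Abara, Slot 2→Ivanova, Slot 3→Jules+Ivanova, Slot 4→Ivanova+Chen, Slot 5→Abara, Slot 6→Jules, Slot 7→Greco.
Loads: Abara 2/2, Jules 2/2, Ivanova 3/3, Chen 1/1, Greco 1/2.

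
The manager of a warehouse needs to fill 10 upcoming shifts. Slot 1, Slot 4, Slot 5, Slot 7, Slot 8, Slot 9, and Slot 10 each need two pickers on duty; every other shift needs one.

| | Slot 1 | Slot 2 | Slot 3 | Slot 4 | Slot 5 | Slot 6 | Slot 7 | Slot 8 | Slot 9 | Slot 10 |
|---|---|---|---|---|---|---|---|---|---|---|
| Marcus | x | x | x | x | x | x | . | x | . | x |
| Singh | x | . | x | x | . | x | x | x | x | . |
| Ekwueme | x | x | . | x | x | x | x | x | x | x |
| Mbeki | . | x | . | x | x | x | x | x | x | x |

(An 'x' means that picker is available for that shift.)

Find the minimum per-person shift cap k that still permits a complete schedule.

With 4 pickers and 17 worker-slots to fill, someone must work at least ⌈17/4⌉ = 5 shifts, so k ≥ 5.
k = 5 works: Slot 1→Marcus+Singh, Slot 2→Marcus, Slot 3→Marcus, Slot 4→Singh+Mbeki, Slot 5→Marcus+Ekwueme, Slot 6→Singh, Slot 7→Singh+Ekwueme, Slot 8→Ekwueme+Mbeki, Slot 9→Singh+Ekwueme, Slot 10→Marcus+Ekwueme.
Loads: Marcus 5, Singh 5, Ekwueme 5, Mbeki 2 — all ≤ 5.

5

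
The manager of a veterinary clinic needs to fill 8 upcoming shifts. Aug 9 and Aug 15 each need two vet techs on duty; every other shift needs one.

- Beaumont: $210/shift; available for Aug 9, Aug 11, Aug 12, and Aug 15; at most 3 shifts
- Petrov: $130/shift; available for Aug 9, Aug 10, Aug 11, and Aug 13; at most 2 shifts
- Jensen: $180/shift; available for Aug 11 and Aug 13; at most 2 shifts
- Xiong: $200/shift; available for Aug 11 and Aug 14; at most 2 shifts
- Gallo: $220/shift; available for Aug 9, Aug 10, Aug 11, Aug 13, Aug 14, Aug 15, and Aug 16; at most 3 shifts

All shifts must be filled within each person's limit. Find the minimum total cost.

Aug 12 can only be covered by Beaumont, so that assignment is forced.
Aug 15 can only be covered by Beaumont and Gallo, so that assignment is forced.
Aug 16 can only be covered by Gallo, so that assignment is forced.
Picking the cheapest available vet tech for each shift independently would cost $1790, but that ignores the shift limits.
An optimal schedule: Aug 9→Beaumont+Petrov, Aug 10→Petrov, Aug 11→Jensen, Aug 12→Beaumont, Aug 13→Jensen, Aug 14→Xiong, Aug 15→Beaumont+Gallo, Aug 16→Gallo.
Total: 210 + 130 + 130 + 180 + 210 + 180 + 200 + 210 + 220 + 220 = $1890.

$1890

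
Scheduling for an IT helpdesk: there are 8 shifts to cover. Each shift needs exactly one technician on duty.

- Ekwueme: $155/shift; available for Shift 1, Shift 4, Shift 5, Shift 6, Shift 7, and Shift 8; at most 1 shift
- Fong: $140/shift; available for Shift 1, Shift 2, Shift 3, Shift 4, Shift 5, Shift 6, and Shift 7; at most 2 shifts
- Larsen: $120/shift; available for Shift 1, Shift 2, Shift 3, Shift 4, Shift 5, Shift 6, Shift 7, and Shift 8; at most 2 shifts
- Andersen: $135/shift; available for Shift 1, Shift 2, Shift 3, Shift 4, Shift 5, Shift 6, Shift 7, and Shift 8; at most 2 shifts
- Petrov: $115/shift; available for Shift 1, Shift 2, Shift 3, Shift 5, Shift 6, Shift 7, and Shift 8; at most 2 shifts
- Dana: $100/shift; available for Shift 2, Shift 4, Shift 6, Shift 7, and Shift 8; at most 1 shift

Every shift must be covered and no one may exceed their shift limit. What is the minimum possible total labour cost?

Picking the cheapest available technician for each shift independently would cost $845, but that ignores the shift limits.
An optimal schedule: Shift 1→Petrov, Shift 2→Dana, Shift 3→Petrov, Shift 4→Larsen, Shift 5→Larsen, Shift 6→Andersen, Shift 7→Fong, Shift 8→Andersen.
Total: 115 + 100 + 115 + 120 + 120 + 135 + 140 + 135 = $980.

$980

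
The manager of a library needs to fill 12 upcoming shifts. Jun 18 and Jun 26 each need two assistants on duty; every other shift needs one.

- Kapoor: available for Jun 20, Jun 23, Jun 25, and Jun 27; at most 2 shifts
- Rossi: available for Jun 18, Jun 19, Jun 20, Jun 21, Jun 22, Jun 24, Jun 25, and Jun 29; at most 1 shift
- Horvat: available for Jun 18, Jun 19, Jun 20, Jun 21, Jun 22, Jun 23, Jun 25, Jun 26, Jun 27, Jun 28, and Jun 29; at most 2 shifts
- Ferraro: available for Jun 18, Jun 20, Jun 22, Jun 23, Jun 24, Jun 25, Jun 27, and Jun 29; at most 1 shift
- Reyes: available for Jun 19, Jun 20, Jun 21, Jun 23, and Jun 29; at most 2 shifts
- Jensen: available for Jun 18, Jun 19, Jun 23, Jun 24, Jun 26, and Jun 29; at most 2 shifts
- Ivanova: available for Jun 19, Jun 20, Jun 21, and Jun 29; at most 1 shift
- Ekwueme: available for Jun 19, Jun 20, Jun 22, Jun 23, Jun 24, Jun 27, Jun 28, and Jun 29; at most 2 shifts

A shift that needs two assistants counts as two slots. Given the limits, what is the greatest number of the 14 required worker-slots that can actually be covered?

Total capacity across all assistants is 2+1+2+1+2+2+1+2 = 13, and 14 slots are needed, so at most 13 can be filled.
An assignment achieving 13: Jun 18→Rossi+Ferraro, Jun 19→Reyes, Jun 20→Ivanova, Jun 21→Reyes, Jun 22→Ekwueme, Jun 23→Ekwueme, Jun 24→Jensen, Jun 25→Kapoor, Jun 26→Horvat+Jensen, Jun 27→Kapoor, Jun 28→Horvat.
Loads: Kapoor 2/2, Rossi 1/1, Horvat 2/2, Ferraro 1/1, Reyes 2/2, Jensen 2/2, Ivanova 1/1, Ekwueme 2/2.

13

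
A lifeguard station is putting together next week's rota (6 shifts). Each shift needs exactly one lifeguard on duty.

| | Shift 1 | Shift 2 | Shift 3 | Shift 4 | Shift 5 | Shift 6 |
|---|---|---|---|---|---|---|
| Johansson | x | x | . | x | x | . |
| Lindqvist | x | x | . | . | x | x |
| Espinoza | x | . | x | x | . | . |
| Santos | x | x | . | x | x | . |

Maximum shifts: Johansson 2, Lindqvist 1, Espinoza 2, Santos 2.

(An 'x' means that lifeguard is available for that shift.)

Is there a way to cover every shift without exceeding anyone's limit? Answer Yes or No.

Yes

Shift 3 can only be covered by Espinoza, so that assignment is forced.
Shift 6 can only be covered by Lindqvist, so that assignment is forced.
One valid schedule: Shift 1→Espinoza, Shift 2→Johansson, Shift 3→Espinoza, Shift 4→Johansson, Shift 5→Santos, Shift 6→Lindqvist.
Loads: Johansson 2/2, Lindqvist 1/1, Espinoza 2/2, Santos 1/2 — all within limits.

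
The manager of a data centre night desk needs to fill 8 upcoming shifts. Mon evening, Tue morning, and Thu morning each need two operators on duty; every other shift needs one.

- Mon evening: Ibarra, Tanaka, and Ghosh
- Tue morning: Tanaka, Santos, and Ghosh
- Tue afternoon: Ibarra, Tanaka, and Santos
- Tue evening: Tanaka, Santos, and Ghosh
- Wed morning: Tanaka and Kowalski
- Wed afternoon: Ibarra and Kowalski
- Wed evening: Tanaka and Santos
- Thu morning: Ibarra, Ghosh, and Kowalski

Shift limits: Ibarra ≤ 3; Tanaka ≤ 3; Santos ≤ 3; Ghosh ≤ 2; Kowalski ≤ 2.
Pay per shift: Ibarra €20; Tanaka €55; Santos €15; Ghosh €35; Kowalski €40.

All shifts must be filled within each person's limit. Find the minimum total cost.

€310

Picking the cheapest available operator for each shift independently would cost €265, but that ignores the shift limits.
An optimal schedule: Mon evening→Ibarra+Ghosh, Tue morning→Santos+Ghosh, Tue afternoon→Santos, Tue evening→Tanaka, Wed morning→Kowalski, Wed afternoon→Ibarra, Wed evening→Santos, Thu morning→Ibarra+Kowalski.
Total: 20 + 35 + 15 + 35 + 15 + 55 + 40 + 20 + 15 + 20 + 40 = €310.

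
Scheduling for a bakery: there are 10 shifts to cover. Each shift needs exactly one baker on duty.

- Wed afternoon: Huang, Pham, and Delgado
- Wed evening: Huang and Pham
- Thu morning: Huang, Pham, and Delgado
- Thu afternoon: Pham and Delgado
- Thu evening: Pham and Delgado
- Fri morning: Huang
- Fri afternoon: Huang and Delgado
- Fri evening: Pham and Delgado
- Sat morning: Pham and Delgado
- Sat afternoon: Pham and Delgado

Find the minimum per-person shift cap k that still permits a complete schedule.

With 3 bakers and 10 worker-slots to fill, someone must work at least ⌈10/3⌉ = 4 shifts, so k ≥ 4.
k = 4 works: Wed afternoon→Huang, Wed evening→Huang, Thu morning→Delgado, Thu afternoon→Pham, Thu evening→Pham, Fri morning→Huang, Fri afternoon→Huang, Fri evening→Pham, Sat morning→Pham, Sat afternoon→Delgado.
Loads: Huang 4, Pham 4, Delgado 2 — all ≤ 4.

4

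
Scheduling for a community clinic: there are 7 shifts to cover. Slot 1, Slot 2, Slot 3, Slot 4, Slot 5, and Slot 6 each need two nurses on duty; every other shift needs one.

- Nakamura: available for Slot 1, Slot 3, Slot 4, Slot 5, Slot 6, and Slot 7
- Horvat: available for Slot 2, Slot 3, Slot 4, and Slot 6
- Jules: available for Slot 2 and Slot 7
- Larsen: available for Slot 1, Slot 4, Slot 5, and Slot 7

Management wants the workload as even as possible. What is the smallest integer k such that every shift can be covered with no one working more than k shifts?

4

With 4 nurses and 13 worker-slots to fill, someone must work at least ⌈13/4⌉ = 4 shifts, so k ≥ 4.
k = 4 works: Slot 1→Nakamura+Larsen, Slot 2→Horvat+Jules, Slot 3→Nakamura+Horvat, Slot 4→Horvat+Larsen, Slot 5→Nakamura+Larsen, Slot 6→Nakamura+Horvat, Slot 7→Jules.
Loads: Nakamura 4, Horvat 4, Jules 2, Larsen 3 — all ≤ 4.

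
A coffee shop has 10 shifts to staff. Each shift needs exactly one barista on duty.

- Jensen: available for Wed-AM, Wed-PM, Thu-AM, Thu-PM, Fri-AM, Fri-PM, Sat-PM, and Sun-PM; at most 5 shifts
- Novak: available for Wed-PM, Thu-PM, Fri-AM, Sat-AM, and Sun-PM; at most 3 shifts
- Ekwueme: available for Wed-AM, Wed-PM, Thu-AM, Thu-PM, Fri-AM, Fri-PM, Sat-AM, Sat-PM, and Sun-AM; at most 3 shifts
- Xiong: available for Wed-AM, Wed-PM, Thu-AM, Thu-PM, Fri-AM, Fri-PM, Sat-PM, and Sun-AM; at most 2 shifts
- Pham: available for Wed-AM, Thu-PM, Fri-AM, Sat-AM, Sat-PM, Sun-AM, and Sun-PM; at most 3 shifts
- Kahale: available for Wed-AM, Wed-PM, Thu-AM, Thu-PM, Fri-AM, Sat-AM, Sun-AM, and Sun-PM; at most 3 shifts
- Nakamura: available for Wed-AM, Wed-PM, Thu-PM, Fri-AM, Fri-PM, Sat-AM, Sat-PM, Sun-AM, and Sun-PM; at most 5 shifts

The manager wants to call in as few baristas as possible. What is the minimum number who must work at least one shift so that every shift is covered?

2

10 slots to fill and no one can take more than 5, so at least ⌈10/5⌉ = 2 baristas are needed.
Jensen and Nakamura alone can cover everything: Wed-AM→Jensen, Wed-PM→Jensen, Thu-AM→Jensen, Thu-PM→Jensen, Fri-AM→Jensen, Fri-PM→Nakamura, Sat-AM→Nakamura, Sat-PM→Nakamura, Sun-AM→Nakamura, Sun-PM→Nakamura.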